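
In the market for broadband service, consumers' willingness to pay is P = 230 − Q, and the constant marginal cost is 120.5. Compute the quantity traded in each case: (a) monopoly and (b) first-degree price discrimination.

The monopolist equates marginal revenue to marginal cost: 230 − 2Q = 120.5, so Q = 54.75. From demand, P = 175.25.
A perfectly discriminating monopolist sells every unit with P(Q) ≥ MC(Q), so output equals the competitive quantity Q = 109.5. Each buyer pays their reservation price, so CS = 0 and the firm captures all surplus.

Monopoly: Q = 54.75; Perfect PD: Q = 109.5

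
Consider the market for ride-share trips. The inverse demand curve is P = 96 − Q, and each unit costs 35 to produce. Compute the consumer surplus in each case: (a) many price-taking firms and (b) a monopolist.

Competition: CS = 1860.5; Monopoly: CS = 465.125

Competitive firms price at marginal cost: P = 35, giving Q = 61.
CS = ½·(96 − 35)·61 = 1860.5.
The monopolist equates marginal revenue to marginal cost: 96 − 2Q = 35, so Q = 30.5. From demand, P = 65.5.
CS = ½·(96 − 65.5)·30.5 = 465.125.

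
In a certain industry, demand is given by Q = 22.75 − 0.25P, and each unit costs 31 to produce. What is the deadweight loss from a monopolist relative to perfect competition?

DWL = 112.5

Inverting demand: P = 91 − 4Q.
Under competition P = MC = 31, so Q = (91 − 31)/4 = 15.
The monopolist equates marginal revenue to marginal cost: 91 − 8Q = 31, so Q = 7.5. From demand, P = 61.
DWL is the triangle between Q = 7.5 and Q = 15: ½·(15 − 7.5)·(61 − 31) = 112.5.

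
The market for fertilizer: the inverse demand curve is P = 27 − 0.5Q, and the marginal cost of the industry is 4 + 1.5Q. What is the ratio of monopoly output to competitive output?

Q_m/Q_c = 0.8

The monopolist equates marginal revenue to marginal cost: 27 − Q = 4 + 1.5Q, so Q = 9.2. From demand, P = 22.4.
Competitive equilibrium sets price equal to marginal cost: 27 − 0.5Q = 4 + 1.5Q, so Q = 11.5 and P = 21.25.
Ratio Q_m/Q_c = 9.2/11.5 = 0.8.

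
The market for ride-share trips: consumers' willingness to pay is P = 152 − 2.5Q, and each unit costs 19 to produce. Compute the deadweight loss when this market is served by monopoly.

DWL = 884.45

Perfect competition: P = MC = 19, so 152 − 2.5Q = 19 and Q = 53.2.
A monopolist chooses Q where MR = MC. MR = 152 − 5Q; setting this equal to 19 gives Q = 26.6 and P = 85.5.
DWL is the triangle between Q = 26.6 and Q = 53.2: ½·(53.2 − 26.6)·(85.5 − 19) = 884.45.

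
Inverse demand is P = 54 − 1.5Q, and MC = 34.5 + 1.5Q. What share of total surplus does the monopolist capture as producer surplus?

The monopolist equates marginal revenue to marginal cost: 54 − 3Q = 34.5 + 1.5Q, so Q = 13/3. From demand, P = 47.5.
CS = ½·(54 − 47.5)·13/3 = 169/12.
PS = P·Q − VC(Q) = 47.5·13/3 − (34.5·13/3 + ½·1.5·(13/3)²) = 42.25.
Share captured = PS/TS = 42.25/(169/3) = 0.75.

PS/TS = 0.75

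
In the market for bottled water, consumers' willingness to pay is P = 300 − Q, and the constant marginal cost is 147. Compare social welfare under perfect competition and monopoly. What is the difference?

Under competition P = MC = 147, so Q = (300 − 147)/1 = 153.
CS = ½·(300 − 147)·153 = 11704.5; PS = (147 − 147)·153 = 0; TS = 11704.5.
A monopolist chooses Q where MR = MC. MR = 300 − 2Q; setting this equal to 147 gives Q = 76.5 and P = 223.5.
CS = ½·(300 − 223.5)·76.5 = 2926.125; PS = (223.5 − 147)·76.5 = 5852.25; TS = 8778.375.
Change in social welfare: 8778.375 − 11704.5 = −2926.125.

TS falls by 2926.125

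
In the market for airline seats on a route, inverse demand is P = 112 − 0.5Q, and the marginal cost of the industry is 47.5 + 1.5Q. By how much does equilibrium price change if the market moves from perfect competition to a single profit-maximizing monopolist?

Under competition P = MC: 112 − 0.5Q = 47.5 + 1.5Q ⇒ Q = 32.25, P = 95.875.
Monopoly sets MR = MC: 112 − Q = 47.5 + 1.5Q ⇒ Q = 25.8, P = 112 − 0.5·25.8 = 99.1.
Change in equilibrium price: 99.1 − 95.875 = 3.225.

P rises by 3.225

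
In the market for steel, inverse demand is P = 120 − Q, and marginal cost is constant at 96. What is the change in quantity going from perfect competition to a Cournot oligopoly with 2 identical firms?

Q falls by 8

Competitive firms price at marginal cost: P = 96, giving Q = 24.
In a 2-firm Cournot equilibrium, symmetry and the first-order condition give q = (120 − 96)/(3) = 8. So Q = 16 and P = 104.
Change in quantity: 16 − 24 = −8.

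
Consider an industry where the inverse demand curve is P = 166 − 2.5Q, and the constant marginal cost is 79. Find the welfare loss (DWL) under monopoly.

DWL = 378.45

Under competition P = MC = 79, so Q = (166 − 79)/2.5 = 34.8.
Monopoly sets MR = MC: 166 − 5Q = 79 ⇒ Q = 17.4, P = 166 − 2.5·17.4 = 122.5.
DWL is the triangle between Q = 17.4 and Q = 34.8: ½·(34.8 − 17.4)·(122.5 − 79) = 378.45.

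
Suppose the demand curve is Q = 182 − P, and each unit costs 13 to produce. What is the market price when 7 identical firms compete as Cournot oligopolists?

Inverting demand: P = 182 − Q.
In a 7-firm Cournot equilibrium, symmetry and the first-order condition give q = (182 − 13)/(8) = 21.125. So Q = 147.875 and P = 34.125.

P = 34.125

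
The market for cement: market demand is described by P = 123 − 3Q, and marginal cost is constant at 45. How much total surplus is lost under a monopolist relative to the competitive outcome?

DWL = 253.5

Under competition P = MC = 45, so Q = (123 − 45)/3 = 26.
Monopoly sets MR = MC: 123 − 6Q = 45 ⇒ Q = 13, P = 123 − 3·13 = 84.
DWL is the triangle between Q = 13 and Q = 26: ½·(26 − 13)·(84 − 45) = 253.5.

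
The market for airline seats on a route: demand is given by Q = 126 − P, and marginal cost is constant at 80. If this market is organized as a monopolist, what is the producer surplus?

Inverting demand: P = 126 − Q.
The monopolist equates marginal revenue to marginal cost: 126 − 2Q = 80, so Q = 23. From demand, P = 103.
PS = (103 − 80)·23 = 529.

PS = 529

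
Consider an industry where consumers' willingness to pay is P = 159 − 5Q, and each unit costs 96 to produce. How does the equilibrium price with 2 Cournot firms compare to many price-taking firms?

With 2 symmetric Cournot firms, each firm's FOC gives 159 − 15q = 96, so q = 4.2, Q = 2·4.2 = 8.4, and P = 117.
Competitive firms price at marginal cost: P = 96, giving Q = 12.6.

Cournot: P = 117; Competition: P = 96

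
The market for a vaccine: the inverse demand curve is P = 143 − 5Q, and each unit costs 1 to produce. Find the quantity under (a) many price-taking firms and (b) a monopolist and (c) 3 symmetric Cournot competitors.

Competition: Q = 28.4; Monopoly: Q = 14.2; Cournot: Q = 21.3

Competitive firms price at marginal cost: P = 1, giving Q = 28.4.
A monopolist chooses Q where MR = MC. MR = 143 − 10Q; setting this equal to 1 gives Q = 14.2 and P = 72.
In a 3-firm Cournot equilibrium, symmetry and the first-order condition give q = (143 − 1)/(20) = 7.1. So Q = 21.3 and P = 36.5.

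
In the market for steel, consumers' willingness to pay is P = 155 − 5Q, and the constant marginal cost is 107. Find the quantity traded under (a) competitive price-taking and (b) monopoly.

Competition: Q = 9.6; Monopoly: Q = 4.8

Competitive firms price at marginal cost: P = 107, giving Q = 9.6.
The monopolist equates marginal revenue to marginal cost: 155 − 10Q = 107, so Q = 4.8. From demand, P = 131.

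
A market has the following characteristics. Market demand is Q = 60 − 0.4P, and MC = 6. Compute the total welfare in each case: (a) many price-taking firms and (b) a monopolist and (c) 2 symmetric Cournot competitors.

Competition: TS = 4147.2; Monopoly: TS = 3110.4; Cournot: TS = 3686.4

Inverting demand: P = 150 − 2.5Q.
Competitive firms price at marginal cost: P = 6, giving Q = 57.6.
CS = ½·(150 − 6)·57.6 = 4147.2; PS = (6 − 6)·57.6 = 0; TS = 4147.2.
Monopoly sets MR = MC: 150 − 5Q = 6 ⇒ Q = 28.8, P = 150 − 2.5·28.8 = 78.
CS = ½·(150 − 78)·28.8 = 1036.8; PS = (78 − 6)·28.8 = 2073.6; TS = 3110.4.
In a 2-firm Cournot equilibrium, symmetry and the first-order condition give q = (150 − 6)/(7.5) = 19.2. So Q = 38.4 and P = 54.
CS = ½·(150 − 54)·38.4 = 1843.2; PS = (54 − 6)·38.4 = 1843.2; TS = 3686.4.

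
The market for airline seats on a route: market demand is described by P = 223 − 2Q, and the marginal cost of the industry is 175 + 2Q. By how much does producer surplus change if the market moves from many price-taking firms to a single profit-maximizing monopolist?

Competitive equilibrium sets price equal to marginal cost: 223 − 2Q = 175 + 2Q, so Q = 12 and P = 199.
PS = P·Q − VC(Q) = 199·12 − (175·12 + ½·2·12²) = 144.
A monopolist chooses Q where MR = MC. MR = 223 − 4Q; setting this equal to 175 + 2Q gives Q = 8 and P = 207.
PS = P·Q − VC(Q) = 207·8 − (175·8 + ½·2·8²) = 192.
Change in producer surplus: 192 − 144 = 48.

Producer surplus rises by 48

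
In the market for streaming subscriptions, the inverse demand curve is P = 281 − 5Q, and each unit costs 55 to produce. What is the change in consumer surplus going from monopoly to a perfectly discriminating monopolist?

Consumer surplus falls by 1276.9

The monopolist equates marginal revenue to marginal cost: 281 − 10Q = 55, so Q = 22.6. From demand, P = 168.
CS = ½·(281 − 168)·22.6 = 1276.9.
With perfect price discrimination, output is the efficient level Q = 45.2 (where demand meets MC), but every buyer pays their willingness to pay: CS = 0 and PS = total surplus.
CS = 0.
Change in consumer surplus: 0 − 1276.9 = −1276.9.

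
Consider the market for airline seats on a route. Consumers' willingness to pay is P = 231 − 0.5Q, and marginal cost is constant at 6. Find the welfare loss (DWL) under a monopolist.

Perfect competition: P = MC = 6, so 231 − 0.5Q = 6 and Q = 450.
Monopoly sets MR = MC: 231 − Q = 6 ⇒ Q = 225, P = 231 − 0.5·225 = 118.5.
DWL is the triangle between Q = 225 and Q = 450: ½·(450 − 225)·(118.5 − 6) = 12656.25.

DWL = 12656.25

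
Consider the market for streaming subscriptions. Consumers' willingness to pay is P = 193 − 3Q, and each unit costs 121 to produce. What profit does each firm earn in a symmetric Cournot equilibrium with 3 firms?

π_i = 108

With 3 symmetric Cournot firms, each firm's FOC gives 193 − 12q = 121, so q = 6, Q = 3·6 = 18, and P = 139.
Each firm's profit = (139 − 121)·6 = 108.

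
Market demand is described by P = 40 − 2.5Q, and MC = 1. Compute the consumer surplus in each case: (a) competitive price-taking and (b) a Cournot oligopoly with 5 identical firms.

Competition: CS = 304.2; Cournot: CS = 211.25

Competitive firms price at marginal cost: P = 1, giving Q = 15.6.
CS = ½·(40 − 1)·15.6 = 304.2.
With 5 symmetric Cournot firms, each firm's FOC gives 40 − 15q = 1, so q = 2.6, Q = 5·2.6 = 13, and P = 7.5.
CS = ½·(40 − 7.5)·13 = 211.25.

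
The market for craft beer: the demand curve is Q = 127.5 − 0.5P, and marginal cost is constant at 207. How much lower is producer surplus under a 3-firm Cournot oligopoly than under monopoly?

Inverting demand: P = 255 − 2Q.
The monopolist equates marginal revenue to marginal cost: 255 − 4Q = 207, so Q = 12. From demand, P = 231.
PS = (231 − 207)·12 = 288.
Cournot with 3 identical firms: the symmetric best-response condition is 255 − 8q = 207. Each firm produces q = 6, total output Q = 18, price P = 219.
PS = (219 − 207)·18 = 216.
Change in producer surplus: 216 − 288 = −72.

Producer surplus falls by 72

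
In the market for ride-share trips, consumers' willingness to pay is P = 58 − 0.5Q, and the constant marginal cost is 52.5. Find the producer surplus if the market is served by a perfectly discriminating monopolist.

PS = 30.25

Under first-degree price discrimination the firm charges each unit its demand price and produces up to where P = MC, i.e. Q = 11. Consumer surplus is zero; producer surplus equals total surplus.
PS = ½·(58 − 52.5)·11 = 30.25.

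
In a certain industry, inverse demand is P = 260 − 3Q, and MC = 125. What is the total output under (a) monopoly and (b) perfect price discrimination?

A monopolist chooses Q where MR = MC. MR = 260 − 6Q; setting this equal to 125 gives Q = 22.5 and P = 192.5.
A perfectly discriminating monopolist sells every unit with P(Q) ≥ MC(Q), so output equals the competitive quantity Q = 45. Each buyer pays their reservation price, so CS = 0 and the firm captures all surplus.

Monopoly: Q = 22.5; Perfect PD: Q = 45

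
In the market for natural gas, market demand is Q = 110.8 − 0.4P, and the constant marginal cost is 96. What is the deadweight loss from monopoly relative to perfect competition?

DWL = 1638.05

Inverting demand: P = 277 − 2.5Q.
Under competition P = MC = 96, so Q = (277 − 96)/2.5 = 72.4.
The monopolist equates marginal revenue to marginal cost: 277 − 5Q = 96, so Q = 36.2. From demand, P = 186.5.
DWL is the triangle between Q = 36.2 and Q = 72.4: ½·(72.4 − 36.2)·(186.5 − 96) = 1638.05.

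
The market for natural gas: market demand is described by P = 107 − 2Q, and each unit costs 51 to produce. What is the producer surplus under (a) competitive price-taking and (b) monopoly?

Competition: PS = 0; Monopoly: PS = 392

Under competition P = MC = 51, so Q = (107 − 51)/2 = 28.
PS = (51 − 51)·28 = 0.
Monopoly sets MR = MC: 107 − 4Q = 51 ⇒ Q = 14, P = 107 − 2·14 = 79.
PS = (79 − 51)·14 = 392.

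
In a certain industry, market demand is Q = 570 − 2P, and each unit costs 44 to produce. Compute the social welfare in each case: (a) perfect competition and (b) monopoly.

Competition: TS = 58081; Monopoly: TS = 43560.75

Inverting demand: P = 285 − 0.5Q.
Perfect competition: P = MC = 44, so 285 − 0.5Q = 44 and Q = 482.
CS = ½·(285 − 44)·482 = 58081; PS = (44 − 44)·482 = 0; TS = 58081.
The monopolist equates marginal revenue to marginal cost: 285 − Q = 44, so Q = 241. From demand, P = 164.5.
CS = ½·(285 − 164.5)·241 = 14520.25; PS = (164.5 − 44)·241 = 29040.5; TS = 43560.75.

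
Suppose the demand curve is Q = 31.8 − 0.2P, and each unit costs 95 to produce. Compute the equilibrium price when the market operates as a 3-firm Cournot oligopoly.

P = 111

Inverting demand: P = 159 − 5Q.
In a 3-firm Cournot equilibrium, symmetry and the first-order condition give q = (159 − 95)/(20) = 3.2. So Q = 9.6 and P = 111.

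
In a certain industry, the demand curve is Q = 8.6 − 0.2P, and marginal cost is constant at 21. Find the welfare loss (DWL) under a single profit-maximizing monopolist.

DWL = 12.1

Inverting demand: P = 43 − 5Q.
Under competition P = MC = 21, so Q = (43 − 21)/5 = 4.4.
A monopolist chooses Q where MR = MC. MR = 43 − 10Q; setting this equal to 21 gives Q = 2.2 and P = 32.
DWL is the triangle between Q = 2.2 and Q = 4.4: ½·(4.4 − 2.2)·(32 − 21) = 12.1.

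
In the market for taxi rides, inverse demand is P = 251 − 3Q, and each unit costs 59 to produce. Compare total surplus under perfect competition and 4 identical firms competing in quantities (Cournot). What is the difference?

Perfect competition: P = MC = 59, so 251 − 3Q = 59 and Q = 64.
CS = ½·(251 − 59)·64 = 6144; PS = (59 − 59)·64 = 0; TS = 6144.
Cournot with 4 identical firms: the symmetric best-response condition is 251 − 15q = 59. Each firm produces q = 12.8, total output Q = 51.2, price P = 97.4.
CS = ½·(251 − 97.4)·51.2 = 3932.16; PS = (97.4 − 59)·51.2 = 1966.08; TS = 5898.24.
Change in total surplus: 5898.24 − 6144 = −245.76.

TS falls by 245.76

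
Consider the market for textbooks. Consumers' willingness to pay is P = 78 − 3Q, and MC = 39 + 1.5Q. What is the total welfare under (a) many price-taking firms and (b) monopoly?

Competitive equilibrium sets price equal to marginal cost: 78 − 3Q = 39 + 1.5Q, so Q = 26/3 and P = 52.
CS = ½·(78 − 52)·26/3 = 338/3; PS = (52·26/3 − 39·26/3 − ½·1.5·(26/3)²) = 169/3; TS = 169.
Monopoly sets MR = MC: 78 − 6Q = 39 + 1.5Q ⇒ Q = 5.2, P = 78 − 3·5.2 = 62.4.
CS = ½·(78 − 62.4)·5.2 = 40.56; PS = (62.4·5.2 − 39·5.2 − ½·1.5·5.2²) = 101.4; TS = 141.96.

Competition: TS = 169; Monopoly: TS = 141.96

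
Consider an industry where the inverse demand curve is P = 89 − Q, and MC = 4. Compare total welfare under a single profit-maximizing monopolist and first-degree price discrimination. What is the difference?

Total welfare rises by 903.125

The monopolist equates marginal revenue to marginal cost: 89 − 2Q = 4, so Q = 42.5. From demand, P = 46.5.
CS = ½·(89 − 46.5)·42.5 = 903.125; PS = (46.5 − 4)·42.5 = 1806.25; TS = 2709.375.
With perfect price discrimination, output is the efficient level Q = 85 (where demand meets MC), but every buyer pays their willingness to pay: CS = 0 and PS = total surplus.
TS = 3612.5 (equal to competitive TS).
Change in total welfare: 3612.5 − 2709.375 = 903.125.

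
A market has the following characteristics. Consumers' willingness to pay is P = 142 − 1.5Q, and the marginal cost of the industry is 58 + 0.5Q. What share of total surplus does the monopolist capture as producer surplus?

Monopoly sets MR = MC: 142 − 3Q = 58 + 0.5Q ⇒ Q = 24, P = 142 − 1.5·24 = 106.
CS = ½·(142 − 106)·24 = 432.
PS = P·Q − VC(Q) = 106·24 − (58·24 + ½·0.5·24²) = 1008.
Share captured = PS/TS = 1008/1440 = 0.7.

PS/TS = 0.7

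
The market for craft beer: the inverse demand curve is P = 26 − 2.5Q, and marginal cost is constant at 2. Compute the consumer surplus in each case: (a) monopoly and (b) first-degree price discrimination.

Monopoly: CS = 28.8; Perfect PD: CS = 0

Monopoly sets MR = MC: 26 − 5Q = 2 ⇒ Q = 4.8, P = 26 − 2.5·4.8 = 14.
CS = ½·(26 − 14)·4.8 = 28.8.
With perfect price discrimination, output is the efficient level Q = 9.6 (where demand meets MC), but every buyer pays their willingness to pay: CS = 0 and PS = total surplus.
CS = 0.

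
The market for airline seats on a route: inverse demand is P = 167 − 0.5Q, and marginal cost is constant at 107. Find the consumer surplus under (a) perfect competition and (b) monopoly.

Competition: CS = 3600; Monopoly: CS = 900

Under competition P = MC = 107, so Q = (167 − 107)/0.5 = 120.
CS = ½·(167 − 107)·120 = 3600.
The monopolist equates marginal revenue to marginal cost: 167 − Q = 107, so Q = 60. From demand, P = 137.
CS = ½·(167 − 137)·60 = 900.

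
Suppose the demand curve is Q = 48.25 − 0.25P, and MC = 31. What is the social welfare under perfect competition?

Inverting demand: P = 193 − 4Q.
Under competition P = MC = 31, so Q = (193 − 31)/4 = 40.5.
CS = ½·(193 − 31)·40.5 = 3280.5; PS = (31 − 31)·40.5 = 0; TS = 3280.5.

TS = 3280.5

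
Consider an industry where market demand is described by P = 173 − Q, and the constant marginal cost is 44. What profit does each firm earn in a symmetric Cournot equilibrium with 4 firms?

π_i = 665.64

Cournot with 4 identical firms: the symmetric best-response condition is 173 − 5q = 44. Each firm produces q = 25.8, total output Q = 103.2, price P = 69.8.
Each firm's profit = (69.8 − 44)·25.8 = 665.64.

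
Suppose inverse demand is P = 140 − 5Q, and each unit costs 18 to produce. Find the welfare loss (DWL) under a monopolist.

Perfect competition: P = MC = 18, so 140 − 5Q = 18 and Q = 24.4.
The monopolist equates marginal revenue to marginal cost: 140 − 10Q = 18, so Q = 12.2. From demand, P = 79.
DWL is the triangle between Q = 12.2 and Q = 24.4: ½·(24.4 − 12.2)·(79 − 18) = 372.1.

DWL = 372.1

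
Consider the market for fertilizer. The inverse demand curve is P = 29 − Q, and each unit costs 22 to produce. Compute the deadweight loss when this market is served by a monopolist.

DWL = 6.125

Competitive firms price at marginal cost: P = 22, giving Q = 7.
A monopolist chooses Q where MR = MC. MR = 29 − 2Q; setting this equal to 22 gives Q = 3.5 and P = 25.5.
DWL is the triangle between Q = 3.5 and Q = 7: ½·(7 − 3.5)·(25.5 − 22) = 6.125.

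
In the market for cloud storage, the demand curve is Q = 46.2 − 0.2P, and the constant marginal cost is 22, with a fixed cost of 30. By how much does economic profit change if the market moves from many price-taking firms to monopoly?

Inverting demand: P = 231 − 5Q.
Under competition P = MC = 22, so Q = (231 − 22)/5 = 41.8.
Profit = (22 − 22)·41.8 − 30 = −30.
A monopolist chooses Q where MR = MC. MR = 231 − 10Q; setting this equal to 22 gives Q = 20.9 and P = 126.5.
Profit = (126.5 − 22)·20.9 − 30 = 2154.05.
Change in economic profit: 2154.05 − −30 = 2184.05.

π rises by 2184.05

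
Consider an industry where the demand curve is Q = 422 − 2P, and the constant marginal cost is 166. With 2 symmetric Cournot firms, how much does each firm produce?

Inverting demand: P = 211 − 0.5Q.
Cournot with 2 identical firms: the symmetric best-response condition is 211 − 1.5q = 166. Each firm produces q = 30, total output Q = 60, price P = 181.

q_i = 30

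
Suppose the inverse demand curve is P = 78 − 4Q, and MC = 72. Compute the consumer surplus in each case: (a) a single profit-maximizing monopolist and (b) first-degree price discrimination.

Monopoly: CS = 1.125; Perfect PD: CS = 0

A monopolist chooses Q where MR = MC. MR = 78 − 8Q; setting this equal to 72 gives Q = 0.75 and P = 75.
CS = ½·(78 − 75)·0.75 = 1.125.
With perfect price discrimination, output is the efficient level Q = 1.5 (where demand meets MC), but every buyer pays their willingness to pay: CS = 0 and PS = total surplus.
CS = 0.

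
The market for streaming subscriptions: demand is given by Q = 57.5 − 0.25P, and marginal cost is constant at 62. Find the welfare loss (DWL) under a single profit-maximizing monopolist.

Inverting demand: P = 230 − 4Q.
Under competition P = MC = 62, so Q = (230 − 62)/4 = 42.
Monopoly sets MR = MC: 230 − 8Q = 62 ⇒ Q = 21, P = 230 − 4·21 = 146.
DWL is the triangle between Q = 21 and Q = 42: ½·(42 − 21)·(146 − 62) = 882.

DWL = 882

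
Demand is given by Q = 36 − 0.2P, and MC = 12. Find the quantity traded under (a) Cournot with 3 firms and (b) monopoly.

Cournot: Q = 25.2; Monopoly: Q = 16.8

Inverting demand: P = 180 − 5Q.
In a 3-firm Cournot equilibrium, symmetry and the first-order condition give q = (180 − 12)/(20) = 8.4. So Q = 25.2 and P = 54.
Monopoly sets MR = MC: 180 − 10Q = 12 ⇒ Q = 16.8, P = 180 − 5·16.8 = 96.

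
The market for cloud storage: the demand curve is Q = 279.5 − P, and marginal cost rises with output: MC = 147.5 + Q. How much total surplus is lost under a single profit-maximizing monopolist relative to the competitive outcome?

DWL = 484

Inverting demand: P = 279.5 − Q.
Under competition P = MC: 279.5 − Q = 147.5 + Q ⇒ Q = 66, P = 213.5.
Monopoly sets MR = MC: 279.5 − 2Q = 147.5 + Q ⇒ Q = 44, P = 279.5 − 44 = 235.5.
CS = ½·(279.5 − 213.5)·66 = 2178; PS = (213.5·66 − 147.5·66 − ½·1·66²) = 2178; TS = 4356.
CS = ½·(279.5 − 235.5)·44 = 968; PS = (235.5·44 − 147.5·44 − ½·1·44²) = 2904; TS = 3872.
DWL = 4356 − 3872 = 484.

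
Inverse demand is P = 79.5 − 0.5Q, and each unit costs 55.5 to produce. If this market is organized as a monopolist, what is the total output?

Monopoly sets MR = MC: 79.5 − Q = 55.5 ⇒ Q = 24, P = 79.5 − 0.5·24 = 67.5.

Q = 24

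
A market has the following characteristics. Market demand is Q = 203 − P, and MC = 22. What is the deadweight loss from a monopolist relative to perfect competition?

DWL = 4095.125

Inverting demand: P = 203 − Q.
Under competition P = MC = 22, so Q = (203 − 22)/1 = 181.
Monopoly sets MR = MC: 203 − 2Q = 22 ⇒ Q = 90.5, P = 203 − 90.5 = 112.5.
DWL is the triangle between Q = 90.5 and Q = 181: ½·(181 − 90.5)·(112.5 − 22) = 4095.125.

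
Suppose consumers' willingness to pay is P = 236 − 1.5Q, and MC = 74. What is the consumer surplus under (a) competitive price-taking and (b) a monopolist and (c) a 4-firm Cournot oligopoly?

Perfect competition: P = MC = 74, so 236 − 1.5Q = 74 and Q = 108.
CS = ½·(236 − 74)·108 = 8748.
Monopoly sets MR = MC: 236 − 3Q = 74 ⇒ Q = 54, P = 236 − 1.5·54 = 155.
CS = ½·(236 − 155)·54 = 2187.
With 4 symmetric Cournot firms, each firm's FOC gives 236 − 7.5q = 74, so q = 21.6, Q = 4·21.6 = 86.4, and P = 106.4.
CS = ½·(236 − 106.4)·86.4 = 5598.72.

Competition: CS = 8748; Monopoly: CS = 2187; Cournot: CS = 5598.72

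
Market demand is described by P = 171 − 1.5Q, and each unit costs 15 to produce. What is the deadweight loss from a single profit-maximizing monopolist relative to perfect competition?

DWL = 2028

Under competition P = MC = 15, so Q = (171 − 15)/1.5 = 104.
The monopolist equates marginal revenue to marginal cost: 171 − 3Q = 15, so Q = 52. From demand, P = 93.
DWL is the triangle between Q = 52 and Q = 104: ½·(104 − 52)·(93 − 15) = 2028.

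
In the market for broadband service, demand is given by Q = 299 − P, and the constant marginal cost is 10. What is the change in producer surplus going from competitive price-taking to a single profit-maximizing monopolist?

PS rises by 20880.25

Inverting demand: P = 299 − Q.
Under competition P = MC = 10, so Q = (299 − 10)/1 = 289.
PS = (10 − 10)·289 = 0.
A monopolist chooses Q where MR = MC. MR = 299 − 2Q; setting this equal to 10 gives Q = 144.5 and P = 154.5.
PS = (154.5 − 10)·144.5 = 20880.25.
Change in producer surplus: 20880.25 − 0 = 20880.25.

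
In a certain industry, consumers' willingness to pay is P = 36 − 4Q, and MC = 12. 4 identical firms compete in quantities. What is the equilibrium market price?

Cournot with 4 identical firms: the symmetric best-response condition is 36 − 20q = 12. Each firm produces q = 1.2, total output Q = 4.8, price P = 16.8.

P = 16.8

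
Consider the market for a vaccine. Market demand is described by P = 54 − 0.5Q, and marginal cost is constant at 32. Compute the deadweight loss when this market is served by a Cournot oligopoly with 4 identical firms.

Competitive firms price at marginal cost: P = 32, giving Q = 44.
In a 4-firm Cournot equilibrium, symmetry and the first-order condition give q = (54 − 32)/(2.5) = 8.8. So Q = 35.2 and P = 36.4.
DWL is the triangle between Q = 35.2 and Q = 44: ½·(44 − 35.2)·(36.4 − 32) = 19.36.

DWL = 19.36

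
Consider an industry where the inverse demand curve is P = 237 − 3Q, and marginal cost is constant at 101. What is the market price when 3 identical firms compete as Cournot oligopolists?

P = 135

Cournot with 3 identical firms: the symmetric best-response condition is 237 − 12q = 101. Each firm produces q = 34/3, total output Q = 34, price P = 135.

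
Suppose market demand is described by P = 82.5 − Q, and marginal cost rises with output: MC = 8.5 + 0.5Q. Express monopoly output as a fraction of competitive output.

Monopoly sets MR = MC: 82.5 − 2Q = 8.5 + 0.5Q ⇒ Q = 29.6, P = 82.5 − 29.6 = 52.9.
Under competition P = MC: 82.5 − Q = 8.5 + 0.5Q ⇒ Q = 148/3, P = 199/6.
Ratio Q_m/Q_c = 29.6/(148/3) = 0.6.

Q_m/Q_c = 0.6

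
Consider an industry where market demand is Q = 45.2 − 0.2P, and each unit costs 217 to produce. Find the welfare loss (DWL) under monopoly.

Inverting demand: P = 226 − 5Q.
Under competition P = MC = 217, so Q = (226 − 217)/5 = 1.8.
Monopoly sets MR = MC: 226 − 10Q = 217 ⇒ Q = 0.9, P = 226 − 5·0.9 = 221.5.
DWL is the triangle between Q = 0.9 and Q = 1.8: ½·(1.8 − 0.9)·(221.5 − 217) = 2.025.

DWL = 2.025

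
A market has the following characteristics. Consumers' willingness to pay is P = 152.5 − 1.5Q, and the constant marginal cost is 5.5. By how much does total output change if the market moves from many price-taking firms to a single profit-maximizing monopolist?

Total output falls by 49

Perfect competition: P = MC = 5.5, so 152.5 − 1.5Q = 5.5 and Q = 98.
A monopolist chooses Q where MR = MC. MR = 152.5 − 3Q; setting this equal to 5.5 gives Q = 49 and P = 79.
Change in total output: 49 − 98 = −49.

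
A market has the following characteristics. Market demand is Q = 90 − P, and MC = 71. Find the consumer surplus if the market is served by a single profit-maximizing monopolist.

CS = 45.125

Inverting demand: P = 90 − Q.
Monopoly sets MR = MC: 90 − 2Q = 71 ⇒ Q = 9.5, P = 90 − 9.5 = 80.5.
CS = ½·(90 − 80.5)·9.5 = 45.125.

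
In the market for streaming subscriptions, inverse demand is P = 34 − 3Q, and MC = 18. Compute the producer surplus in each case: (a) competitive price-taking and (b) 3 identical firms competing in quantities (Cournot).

Under competition P = MC = 18, so Q = (34 − 18)/3 = 16/3.
PS = (18 − 18)·16/3 = 0.
In a 3-firm Cournot equilibrium, symmetry and the first-order condition give q = (34 − 18)/(12) = 4/3. So Q = 4 and P = 22.
PS = (22 − 18)·4 = 16.

Competition: PS = 0; Cournot: PS = 16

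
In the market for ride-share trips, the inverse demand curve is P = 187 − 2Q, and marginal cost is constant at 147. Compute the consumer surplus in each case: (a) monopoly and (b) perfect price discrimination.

Monopoly: CS = 100; Perfect PD: CS = 0

The monopolist equates marginal revenue to marginal cost: 187 − 4Q = 147, so Q = 10. From demand, P = 167.
CS = ½·(187 − 167)·10 = 100.
With perfect price discrimination, output is the efficient level Q = 20 (where demand meets MC), but every buyer pays their willingness to pay: CS = 0 and PS = total surplus.
CS = 0.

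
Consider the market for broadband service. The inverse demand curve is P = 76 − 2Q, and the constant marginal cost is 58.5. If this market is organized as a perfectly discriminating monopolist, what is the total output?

Under first-degree price discrimination the firm charges each unit its demand price and produces up to where P = MC, i.e. Q = 8.75. Consumer surplus is zero; producer surplus equals total surplus.

Q = 8.75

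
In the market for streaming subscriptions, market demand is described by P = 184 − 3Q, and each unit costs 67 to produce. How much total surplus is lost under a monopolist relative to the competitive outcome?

DWL = 570.375

Perfect competition: P = MC = 67, so 184 − 3Q = 67 and Q = 39.
A monopolist chooses Q where MR = MC. MR = 184 − 6Q; setting this equal to 67 gives Q = 19.5 and P = 125.5.
DWL is the triangle between Q = 19.5 and Q = 39: ½·(39 − 19.5)·(125.5 − 67) = 570.375.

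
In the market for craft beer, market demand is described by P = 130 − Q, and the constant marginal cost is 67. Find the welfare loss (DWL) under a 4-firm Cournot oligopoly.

Perfect competition: P = MC = 67, so 130 − Q = 67 and Q = 63.
Cournot with 4 identical firms: the symmetric best-response condition is 130 − 5q = 67. Each firm produces q = 12.6, total output Q = 50.4, price P = 79.6.
DWL is the triangle between Q = 50.4 and Q = 63: ½·(63 − 50.4)·(79.6 − 67) = 79.38.

DWL = 79.38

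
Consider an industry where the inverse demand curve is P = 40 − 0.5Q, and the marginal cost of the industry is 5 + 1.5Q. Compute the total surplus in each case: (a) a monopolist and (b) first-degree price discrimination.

Monopoly sets MR = MC: 40 − Q = 5 + 1.5Q ⇒ Q = 14, P = 40 − 0.5·14 = 33.
CS = ½·(40 − 33)·14 = 49; PS = (33·14 − 5·14 − ½·1.5·14²) = 245; TS = 294.
A perfectly discriminating monopolist sells every unit with P(Q) ≥ MC(Q), so output equals the competitive quantity Q = 17.5. Each buyer pays their reservation price, so CS = 0 and the firm captures all surplus.
TS = 306.25 (equal to competitive TS).

Monopoly: TS = 294; Perfect PD: TS = 306.25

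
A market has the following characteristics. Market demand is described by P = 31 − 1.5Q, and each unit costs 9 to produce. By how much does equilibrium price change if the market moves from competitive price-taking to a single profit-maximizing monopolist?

P rises by 11

Competitive firms price at marginal cost: P = 9, giving Q = 44/3.
A monopolist chooses Q where MR = MC. MR = 31 − 3Q; setting this equal to 9 gives Q = 22/3 and P = 20.
Change in equilibrium price: 20 − 9 = 11.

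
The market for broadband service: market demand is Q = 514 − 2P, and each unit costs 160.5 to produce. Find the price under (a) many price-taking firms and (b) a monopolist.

Inverting demand: P = 257 − 0.5Q.
Perfect competition: P = MC = 160.5, so 257 − 0.5Q = 160.5 and Q = 193.
A monopolist chooses Q where MR = MC. MR = 257 − Q; setting this equal to 160.5 gives Q = 96.5 and P = 208.75.

Competition: P = 160.5; Monopoly: P = 208.75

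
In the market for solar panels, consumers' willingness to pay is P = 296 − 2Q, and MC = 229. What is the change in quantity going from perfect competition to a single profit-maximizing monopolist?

Perfect competition: P = MC = 229, so 296 − 2Q = 229 and Q = 33.5.
The monopolist equates marginal revenue to marginal cost: 296 − 4Q = 229, so Q = 16.75. From demand, P = 262.5.
Change in quantity: 16.75 − 33.5 = −16.75.

Q falls by 16.75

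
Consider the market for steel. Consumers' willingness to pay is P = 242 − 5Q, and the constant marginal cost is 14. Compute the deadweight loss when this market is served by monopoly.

DWL = 1299.6

Under competition P = MC = 14, so Q = (242 − 14)/5 = 45.6.
The monopolist equates marginal revenue to marginal cost: 242 − 10Q = 14, so Q = 22.8. From demand, P = 128.
DWL is the triangle between Q = 22.8 and Q = 45.6: ½·(45.6 − 22.8)·(128 − 14) = 1299.6.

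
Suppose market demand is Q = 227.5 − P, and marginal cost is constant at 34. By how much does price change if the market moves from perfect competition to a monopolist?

Inverting demand: P = 227.5 − Q.
Under competition P = MC = 34, so Q = (227.5 − 34)/1 = 193.5.
Monopoly sets MR = MC: 227.5 − 2Q = 34 ⇒ Q = 96.75, P = 227.5 − 96.75 = 130.75.
Change in price: 130.75 − 34 = 96.75.

Price rises by 96.75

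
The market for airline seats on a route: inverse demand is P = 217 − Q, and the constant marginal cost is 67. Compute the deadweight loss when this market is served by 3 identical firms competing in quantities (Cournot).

Perfect competition: P = MC = 67, so 217 − Q = 67 and Q = 150.
Cournot with 3 identical firms: the symmetric best-response condition is 217 − 4q = 67. Each firm produces q = 37.5, total output Q = 112.5, price P = 104.5.
DWL is the triangle between Q = 112.5 and Q = 150: ½·(150 − 112.5)·(104.5 − 67) = 703.125.

DWL = 703.125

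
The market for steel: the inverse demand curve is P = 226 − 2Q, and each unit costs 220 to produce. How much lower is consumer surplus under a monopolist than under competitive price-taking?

Under competition P = MC = 220, so Q = (226 − 220)/2 = 3.
CS = ½·(226 − 220)·3 = 9.
The monopolist equates marginal revenue to marginal cost: 226 − 4Q = 220, so Q = 1.5. From demand, P = 223.
CS = ½·(226 − 223)·1.5 = 2.25.
Change in consumer surplus: 2.25 − 9 = −6.75.

Consumer surplus falls by 6.75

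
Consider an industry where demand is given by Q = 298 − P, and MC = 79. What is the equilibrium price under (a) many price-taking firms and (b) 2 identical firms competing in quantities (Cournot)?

Inverting demand: P = 298 − Q.
Competitive firms price at marginal cost: P = 79, giving Q = 219.
Cournot with 2 identical firms: the symmetric best-response condition is 298 − 3q = 79. Each firm produces q = 73, total output Q = 146, price P = 152.

Competition: P = 79; Cournot: P = 152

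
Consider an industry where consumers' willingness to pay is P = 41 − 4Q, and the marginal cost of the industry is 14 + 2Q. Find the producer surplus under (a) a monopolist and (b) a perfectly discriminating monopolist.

Monopoly: PS = 36.45; Perfect PD: PS = 60.75

A monopolist chooses Q where MR = MC. MR = 41 − 8Q; setting this equal to 14 + 2Q gives Q = 2.7 and P = 30.2.
PS = P·Q − VC(Q) = 30.2·2.7 − (14·2.7 + ½·2·2.7²) = 36.45.
With perfect price discrimination, output is the efficient level Q = 4.5 (where demand meets MC), but every buyer pays their willingness to pay: CS = 0 and PS = total surplus.
PS = ½·(41 − 14)·4.5 = 60.75.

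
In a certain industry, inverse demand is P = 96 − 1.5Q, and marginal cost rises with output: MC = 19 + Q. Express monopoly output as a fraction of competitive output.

Monopoly sets MR = MC: 96 − 3Q = 19 + Q ⇒ Q = 19.25, P = 96 − 1.5·19.25 = 67.125.
Competitive equilibrium sets price equal to marginal cost: 96 − 1.5Q = 19 + Q, so Q = 30.8 and P = 49.8.
Ratio Q_m/Q_c = 19.25/30.8 = 0.625.

Q_m/Q_c = 0.625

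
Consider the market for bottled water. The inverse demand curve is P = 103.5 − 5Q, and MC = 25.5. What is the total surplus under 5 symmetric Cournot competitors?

TS = 591.5

With 5 symmetric Cournot firms, each firm's FOC gives 103.5 − 30q = 25.5, so q = 2.6, Q = 5·2.6 = 13, and P = 38.5.
CS = ½·(103.5 − 38.5)·13 = 422.5; PS = (38.5 − 25.5)·13 = 169; TS = 591.5.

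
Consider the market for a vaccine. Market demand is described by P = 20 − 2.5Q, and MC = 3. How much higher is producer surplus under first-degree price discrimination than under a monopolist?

PS rises by 28.9

A monopolist chooses Q where MR = MC. MR = 20 − 5Q; setting this equal to 3 gives Q = 3.4 and P = 11.5.
PS = (11.5 − 3)·3.4 = 28.9.
With perfect price discrimination, output is the efficient level Q = 6.8 (where demand meets MC), but every buyer pays their willingness to pay: CS = 0 and PS = total surplus.
PS = ½·(20 − 3)·6.8 = 57.8.
Change in producer surplus: 57.8 − 28.9 = 28.9.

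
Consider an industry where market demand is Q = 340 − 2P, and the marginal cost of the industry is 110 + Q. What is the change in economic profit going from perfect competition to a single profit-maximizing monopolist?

Inverting demand: P = 170 − 0.5Q.
Competitive equilibrium sets price equal to marginal cost: 170 − 0.5Q = 110 + Q, so Q = 40 and P = 150.
Profit = 150·40 − (110·40 + ½·1·40²) = 800.
A monopolist chooses Q where MR = MC. MR = 170 − Q; setting this equal to 110 + Q gives Q = 30 and P = 155.
Profit = 155·30 − (110·30 + ½·1·30²) = 900.
Change in economic profit: 900 − 800 = 100.

π rises by 100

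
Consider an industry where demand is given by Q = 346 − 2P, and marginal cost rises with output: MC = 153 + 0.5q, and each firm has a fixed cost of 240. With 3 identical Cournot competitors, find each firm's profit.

π_i = −192

Inverting demand: P = 173 − 0.5Q.
Cournot with 3 identical firms: the symmetric best-response condition is 173 − 2q = 153 + 0.5q. Each firm produces q = 8, total output Q = 24, price P = 161.
Each firm's profit = 161·8 − (153·8 + ½·0.5·8²) − 240 = −192.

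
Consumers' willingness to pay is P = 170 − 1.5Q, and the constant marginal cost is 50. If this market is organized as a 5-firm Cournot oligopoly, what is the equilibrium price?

Cournot with 5 identical firms: the symmetric best-response condition is 170 − 9q = 50. Each firm produces q = 40/3, total output Q = 200/3, price P = 70.

P = 70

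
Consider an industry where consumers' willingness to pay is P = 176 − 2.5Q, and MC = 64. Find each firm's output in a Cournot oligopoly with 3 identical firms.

q_i = 11.2

Cournot with 3 identical firms: the symmetric best-response condition is 176 − 10q = 64. Each firm produces q = 11.2, total output Q = 33.6, price P = 92.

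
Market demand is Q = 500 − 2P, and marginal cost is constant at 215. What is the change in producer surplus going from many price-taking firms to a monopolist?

Inverting demand: P = 250 − 0.5Q.
Under competition P = MC = 215, so Q = (250 − 215)/0.5 = 70.
PS = (215 − 215)·70 = 0.
Monopoly sets MR = MC: 250 − Q = 215 ⇒ Q = 35, P = 250 − 0.5·35 = 232.5.
PS = (232.5 − 215)·35 = 612.5.
Change in producer surplus: 612.5 − 0 = 612.5.

Producer surplus rises by 612.5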